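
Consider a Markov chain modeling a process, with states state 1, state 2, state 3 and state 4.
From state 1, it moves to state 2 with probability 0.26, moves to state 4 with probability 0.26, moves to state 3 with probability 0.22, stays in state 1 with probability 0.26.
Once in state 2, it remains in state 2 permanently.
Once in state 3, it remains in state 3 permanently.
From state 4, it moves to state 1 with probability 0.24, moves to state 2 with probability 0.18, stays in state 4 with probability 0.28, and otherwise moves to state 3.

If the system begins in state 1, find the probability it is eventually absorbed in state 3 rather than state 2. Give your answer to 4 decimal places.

0.5026

Let h(s) be the probability of absorption at state 3 starting from transient state s. Then h(state 3) = 1 and h(state 2) = 0. By first-step analysis:
h(state 1) = 0.26·h(state 1) + 0.26·0 + 0.22·1 + 0.26·h(state 4)
h(state 4) = 0.24·h(state 1) + 0.18·0 + 0.3·1 + 0.28·h(state 4)
Solving: h(state 1) = 0.5026, h(state 4) = 0.5842.
Starting from state 1, the probability is 0.5026.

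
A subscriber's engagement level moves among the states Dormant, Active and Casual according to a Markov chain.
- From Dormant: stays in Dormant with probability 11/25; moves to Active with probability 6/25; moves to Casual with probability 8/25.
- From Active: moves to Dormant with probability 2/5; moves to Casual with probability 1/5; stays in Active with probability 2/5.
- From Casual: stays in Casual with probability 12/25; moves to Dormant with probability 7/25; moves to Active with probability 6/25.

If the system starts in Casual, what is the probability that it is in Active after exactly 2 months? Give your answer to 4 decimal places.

0.2784

Sum over the intermediate state after 1 month:
P = P(Casual→Dormant)·P(Dormant→Active) + P(Casual→Active)·P(Active→Active) + P(Casual→Casual)·P(Casual→Active)
  = 0.28×0.24 + 0.24×0.4 + 0.48×0.24
  = 0.0672 + 0.0960 + 0.1152 = 0.2784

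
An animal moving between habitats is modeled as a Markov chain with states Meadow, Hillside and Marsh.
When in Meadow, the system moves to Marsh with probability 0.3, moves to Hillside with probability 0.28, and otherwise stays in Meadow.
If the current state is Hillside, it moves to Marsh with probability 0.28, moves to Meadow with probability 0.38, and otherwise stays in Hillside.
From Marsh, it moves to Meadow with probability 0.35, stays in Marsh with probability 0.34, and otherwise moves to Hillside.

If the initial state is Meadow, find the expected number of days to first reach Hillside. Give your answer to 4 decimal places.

Let t(s) be the expected number of days to first reach Hillside from state s, with t(Hillside) = 0. Conditioning on the first day:
t(Meadow) = 1 + 0.42·t(Meadow) + 0.3·t(Marsh)
t(Marsh) = 1 + 0.35·t(Meadow) + 0.34·t(Marsh)
Solving: t(Meadow) = 3.4557, t(Marsh) = 3.3477.
Expected days from Meadow to Hillside: 3.4557.

3.4557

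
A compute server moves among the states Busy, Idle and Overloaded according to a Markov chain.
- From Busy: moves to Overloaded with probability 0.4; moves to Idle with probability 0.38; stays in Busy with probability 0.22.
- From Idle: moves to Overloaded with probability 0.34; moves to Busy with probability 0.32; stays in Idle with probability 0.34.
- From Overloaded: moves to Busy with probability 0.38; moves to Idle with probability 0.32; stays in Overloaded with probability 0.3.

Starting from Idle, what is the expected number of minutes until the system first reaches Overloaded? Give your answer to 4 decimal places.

Let t(s) be the expected number of minutes to first reach Overloaded from state s, with t(Overloaded) = 0. Conditioning on the first minute:
t(Busy) = 1 + 0.22·t(Busy) + 0.38·t(Idle)
t(Idle) = 1 + 0.32·t(Busy) + 0.34·t(Idle)
Solving: t(Busy) = 2.6450, t(Idle) = 2.7976.
Expected minutes from Idle to Overloaded: 2.7976.

2.7976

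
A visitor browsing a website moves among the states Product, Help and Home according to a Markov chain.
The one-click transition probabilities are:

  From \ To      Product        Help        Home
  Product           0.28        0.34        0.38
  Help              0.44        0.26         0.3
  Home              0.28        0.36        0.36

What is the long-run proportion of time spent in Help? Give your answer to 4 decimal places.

Let the stationary distribution be π with π = πP and π_1 + π_2 + π_3 = 1.
π_1 = 0.28·π_1 + 0.44·π_2 + 0.28·π_3
π_2 = 0.34·π_1 + 0.26·π_2 + 0.36·π_3
Solving with the normalization constraint gives π = (0.3314, 0.3212, 0.3474).
So the stationary probability of Help is 0.3212.

0.3212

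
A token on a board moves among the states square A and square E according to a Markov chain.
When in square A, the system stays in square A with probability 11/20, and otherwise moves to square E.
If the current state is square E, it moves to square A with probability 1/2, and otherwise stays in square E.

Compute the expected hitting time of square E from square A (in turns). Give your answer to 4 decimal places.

Let t(s) be the expected number of turns to first reach square E from state s, with t(square E) = 0. Conditioning on the first turn:
t(square A) = 1 + 0.55·t(square A)
Solving: t(square A) = 2.2222.
Expected turns from square A to square E: 2.2222.

2.2222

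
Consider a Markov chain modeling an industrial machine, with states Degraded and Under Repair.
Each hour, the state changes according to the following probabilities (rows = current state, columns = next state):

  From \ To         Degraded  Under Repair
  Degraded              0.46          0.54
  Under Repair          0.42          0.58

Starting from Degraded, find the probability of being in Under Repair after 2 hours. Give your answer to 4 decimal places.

0.5616

Sum over the intermediate state after 1 hour:
P = P(Degraded→Degraded)·P(Degraded→Under Repair) + P(Degraded→Under Repair)·P(Under Repair→Under Repair)
  = 0.46×0.54 + 0.54×0.58
  = 0.2484 + 0.3132 = 0.5616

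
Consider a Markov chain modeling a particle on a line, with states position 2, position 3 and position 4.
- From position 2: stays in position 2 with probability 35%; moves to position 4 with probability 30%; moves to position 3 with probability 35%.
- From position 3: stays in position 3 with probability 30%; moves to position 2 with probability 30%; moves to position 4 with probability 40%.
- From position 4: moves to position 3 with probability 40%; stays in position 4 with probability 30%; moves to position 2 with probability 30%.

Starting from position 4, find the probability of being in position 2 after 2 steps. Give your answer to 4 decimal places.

Sum over the intermediate state after 1 step:
P = P(position 4→position 2)·P(position 2→position 2) + P(position 4→position 3)·P(position 3→position 2) + P(position 4→position 4)·P(position 4→position 2)
  = 0.3×0.35 + 0.4×0.3 + 0.3×0.3
  = 0.1050 + 0.1200 + 0.0900 = 0.3150

0.3150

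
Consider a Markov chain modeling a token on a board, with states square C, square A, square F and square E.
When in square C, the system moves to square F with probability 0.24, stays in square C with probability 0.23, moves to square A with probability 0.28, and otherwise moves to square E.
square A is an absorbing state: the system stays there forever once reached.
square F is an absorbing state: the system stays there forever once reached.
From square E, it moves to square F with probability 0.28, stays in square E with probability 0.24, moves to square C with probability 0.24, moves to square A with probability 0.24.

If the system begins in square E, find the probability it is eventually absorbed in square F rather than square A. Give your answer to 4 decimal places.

0.5202

Let h(s) be the probability of absorption at square F starting from transient state s. Then h(square F) = 1 and h(square A) = 0. By first-step analysis:
h(square C) = 0.23·h(square C) + 0.28·0 + 0.24·1 + 0.25·h(square E)
h(square E) = 0.24·h(square C) + 0.24·0 + 0.28·1 + 0.24·h(square E)
Solving: h(square C) = 0.4806, h(square E) = 0.5202.
Starting from square E, the probability is 0.5202.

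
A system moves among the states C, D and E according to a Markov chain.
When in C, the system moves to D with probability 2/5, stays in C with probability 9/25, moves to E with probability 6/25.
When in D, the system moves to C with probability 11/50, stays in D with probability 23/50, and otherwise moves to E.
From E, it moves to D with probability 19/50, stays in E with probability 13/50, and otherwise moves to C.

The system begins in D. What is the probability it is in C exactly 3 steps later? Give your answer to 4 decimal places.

Propagate the distribution vector 3 steps from D.
After 0 steps: (0.0000, 1.0000, 0.0000)
After 1 step: (0.2200, 0.4600, 0.3200)
After 2 steps: (0.2956, 0.4212, 0.2832)
After 3 steps: (0.3010, 0.4196, 0.2794)
P(in C after 3 steps) = 0.3010

0.3010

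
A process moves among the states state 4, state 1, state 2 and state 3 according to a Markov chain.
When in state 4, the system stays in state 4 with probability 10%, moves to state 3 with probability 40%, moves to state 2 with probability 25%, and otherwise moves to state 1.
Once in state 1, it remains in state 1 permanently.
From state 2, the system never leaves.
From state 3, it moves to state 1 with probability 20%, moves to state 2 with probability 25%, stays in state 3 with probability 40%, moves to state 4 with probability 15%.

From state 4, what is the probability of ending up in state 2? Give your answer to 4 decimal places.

Let h(s) be the probability of absorption at state 2 starting from transient state s. Then h(state 2) = 1 and h(state 1) = 0. By first-step analysis:
h(state 4) = 0.1·h(state 4) + 0.25·0 + 0.25·1 + 0.4·h(state 3)
h(state 3) = 0.15·h(state 4) + 0.2·0 + 0.25·1 + 0.4·h(state 3)
Solving: h(state 4) = 0.5208, h(state 3) = 0.5469.
Starting from state 4, the probability is 0.5208.

0.5208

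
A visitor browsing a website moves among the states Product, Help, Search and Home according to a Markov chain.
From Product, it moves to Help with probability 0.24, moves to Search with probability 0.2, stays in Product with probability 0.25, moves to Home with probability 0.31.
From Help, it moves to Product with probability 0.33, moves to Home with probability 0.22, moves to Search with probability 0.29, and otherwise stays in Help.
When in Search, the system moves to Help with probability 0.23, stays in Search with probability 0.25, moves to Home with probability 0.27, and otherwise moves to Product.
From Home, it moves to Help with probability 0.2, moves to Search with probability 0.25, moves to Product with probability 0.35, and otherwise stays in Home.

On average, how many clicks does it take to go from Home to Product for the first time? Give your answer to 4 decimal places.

Let t(s) be the expected number of clicks to first reach Product from state s, with t(Product) = 0. Conditioning on the first click:
t(Help) = 1 + 0.16·t(Help) + 0.29·t(Search) + 0.22·t(Home)
t(Search) = 1 + 0.23·t(Help) + 0.25·t(Search) + 0.27·t(Home)
t(Home) = 1 + 0.2·t(Help) + 0.25·t(Search) + 0.2·t(Home)
Solving: t(Help) = 3.1951, t(Search) = 3.4375, t(Home) = 3.1230.
Expected clicks from Home to Product: 3.1230.

3.1230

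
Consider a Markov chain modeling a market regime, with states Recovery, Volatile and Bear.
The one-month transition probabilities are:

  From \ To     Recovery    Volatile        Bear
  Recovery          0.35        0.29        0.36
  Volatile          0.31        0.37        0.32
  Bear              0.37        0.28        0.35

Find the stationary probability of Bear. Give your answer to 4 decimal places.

0.3441

Let the stationary distribution be π with π = πP and π_1 + π_2 + π_3 = 1.
π_1 = 0.35·π_1 + 0.31·π_2 + 0.37·π_3
π_2 = 0.29·π_1 + 0.37·π_2 + 0.28·π_3
Solving with the normalization constraint gives π = (0.3444, 0.3115, 0.3441).
So the stationary probability of Bear is 0.3441.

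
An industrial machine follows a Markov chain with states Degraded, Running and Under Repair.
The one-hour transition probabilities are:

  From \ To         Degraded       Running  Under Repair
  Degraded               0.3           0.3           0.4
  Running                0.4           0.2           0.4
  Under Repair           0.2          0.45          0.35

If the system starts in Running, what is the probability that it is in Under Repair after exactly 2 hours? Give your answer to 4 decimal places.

Sum over the intermediate state after 1 hour:
P = P(Running→Degraded)·P(Degraded→Under Repair) + P(Running→Running)·P(Running→Under Repair) + P(Running→Under Repair)·P(Under Repair→Under Repair)
  = 0.4×0.4 + 0.2×0.4 + 0.4×0.35
  = 0.1600 + 0.0800 + 0.1400 = 0.3800

0.3800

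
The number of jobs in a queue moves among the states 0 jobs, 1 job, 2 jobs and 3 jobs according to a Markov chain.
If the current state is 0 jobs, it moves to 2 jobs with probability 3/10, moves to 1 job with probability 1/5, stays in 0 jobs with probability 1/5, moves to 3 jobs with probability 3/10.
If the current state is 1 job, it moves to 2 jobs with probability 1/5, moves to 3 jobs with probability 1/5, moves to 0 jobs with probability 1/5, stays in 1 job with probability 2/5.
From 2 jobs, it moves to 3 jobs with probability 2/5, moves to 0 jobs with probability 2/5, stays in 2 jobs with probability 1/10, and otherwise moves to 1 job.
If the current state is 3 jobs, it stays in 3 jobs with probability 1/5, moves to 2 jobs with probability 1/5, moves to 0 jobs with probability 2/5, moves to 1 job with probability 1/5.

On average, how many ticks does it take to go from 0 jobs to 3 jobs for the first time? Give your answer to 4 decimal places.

3.3217

Let t(s) be the expected number of ticks to first reach 3 jobs from state s, with t(3 jobs) = 0. Conditioning on the first tick:
t(0 jobs) = 1 + 0.2·t(0 jobs) + 0.2·t(1 job) + 0.3·t(2 jobs)
t(1 job) = 1 + 0.2·t(0 jobs) + 0.4·t(1 job) + 0.2·t(2 jobs)
t(2 jobs) = 1 + 0.4·t(0 jobs) + 0.1·t(1 job) + 0.1·t(2 jobs)
Solving: t(0 jobs) = 3.3217, t(1 job) = 3.7762, t(2 jobs) = 3.0070.
Expected ticks from 0 jobs to 3 jobs: 3.3217.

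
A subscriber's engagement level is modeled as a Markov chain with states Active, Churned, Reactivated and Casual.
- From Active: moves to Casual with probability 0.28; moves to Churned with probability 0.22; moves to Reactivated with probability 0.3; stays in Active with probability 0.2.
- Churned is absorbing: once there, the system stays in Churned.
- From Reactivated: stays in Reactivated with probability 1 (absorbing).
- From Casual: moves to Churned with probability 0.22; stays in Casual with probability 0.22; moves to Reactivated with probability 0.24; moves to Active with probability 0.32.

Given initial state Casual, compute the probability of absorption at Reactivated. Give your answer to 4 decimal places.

0.5389

Let h(s) be the probability of absorption at Reactivated starting from transient state s. Then h(Reactivated) = 1 and h(Churned) = 0. By first-step analysis:
h(Active) = 0.2·h(Active) + 0.22·0 + 0.3·1 + 0.28·h(Casual)
h(Casual) = 0.32·h(Active) + 0.22·0 + 0.24·1 + 0.22·h(Casual)
Solving: h(Active) = 0.5636, h(Casual) = 0.5389.
Starting from Casual, the probability is 0.5389.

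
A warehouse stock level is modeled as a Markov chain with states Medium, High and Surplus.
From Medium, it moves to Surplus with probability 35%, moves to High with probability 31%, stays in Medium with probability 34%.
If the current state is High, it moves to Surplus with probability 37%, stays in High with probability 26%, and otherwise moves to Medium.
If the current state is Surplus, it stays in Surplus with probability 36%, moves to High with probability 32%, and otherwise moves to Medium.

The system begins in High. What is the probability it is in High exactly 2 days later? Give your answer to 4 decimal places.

Sum over the intermediate state after 1 day:
P = P(High→Medium)·P(Medium→High) + P(High→High)·P(High→High) + P(High→Surplus)·P(Surplus→High)
  = 0.37×0.31 + 0.26×0.26 + 0.37×0.32
  = 0.1147 + 0.0676 + 0.1184 = 0.3007

0.3007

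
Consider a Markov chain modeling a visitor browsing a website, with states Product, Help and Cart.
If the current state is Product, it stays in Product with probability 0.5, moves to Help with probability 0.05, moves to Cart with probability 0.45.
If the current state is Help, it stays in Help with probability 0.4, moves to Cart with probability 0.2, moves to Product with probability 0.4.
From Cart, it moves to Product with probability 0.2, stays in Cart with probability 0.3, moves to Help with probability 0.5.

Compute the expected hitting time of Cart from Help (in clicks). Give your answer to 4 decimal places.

Let t(s) be the expected number of clicks to first reach Cart from state s, with t(Cart) = 0. Conditioning on the first click:
t(Product) = 1 + 0.5·t(Product) + 0.05·t(Help)
t(Help) = 1 + 0.4·t(Product) + 0.4·t(Help)
Solving: t(Product) = 2.3214, t(Help) = 3.2143.
Expected clicks from Help to Cart: 3.2143.

3.2143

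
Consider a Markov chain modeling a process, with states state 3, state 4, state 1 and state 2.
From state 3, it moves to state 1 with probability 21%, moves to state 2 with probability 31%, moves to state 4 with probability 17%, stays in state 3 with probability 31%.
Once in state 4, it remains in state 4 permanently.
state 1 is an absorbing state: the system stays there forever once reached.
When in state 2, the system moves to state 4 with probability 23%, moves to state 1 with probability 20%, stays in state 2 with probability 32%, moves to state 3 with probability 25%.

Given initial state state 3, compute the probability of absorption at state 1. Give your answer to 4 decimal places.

0.5228

Let h(s) be the probability of absorption at state 1 starting from transient state s. Then h(state 1) = 1 and h(state 4) = 0. By first-step analysis:
h(state 3) = 0.31·h(state 3) + 0.17·0 + 0.21·1 + 0.31·h(state 2)
h(state 2) = 0.25·h(state 3) + 0.23·0 + 0.2·1 + 0.32·h(state 2)
Solving: h(state 3) = 0.5228, h(state 2) = 0.4863.
Starting from state 3, the probability is 0.5228.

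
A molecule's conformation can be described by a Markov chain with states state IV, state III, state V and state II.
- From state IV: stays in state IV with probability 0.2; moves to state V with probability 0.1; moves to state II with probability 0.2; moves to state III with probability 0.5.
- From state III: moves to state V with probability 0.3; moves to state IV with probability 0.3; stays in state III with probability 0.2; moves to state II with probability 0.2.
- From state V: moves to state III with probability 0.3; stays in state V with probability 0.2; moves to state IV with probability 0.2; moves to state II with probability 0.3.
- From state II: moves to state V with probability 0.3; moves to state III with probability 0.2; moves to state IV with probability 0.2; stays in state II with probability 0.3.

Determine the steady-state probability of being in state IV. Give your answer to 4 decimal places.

0.2292

Let the stationary distribution be π with π = πP and π_1 + π_2 + π_3 + π_4 = 1.
π_1 = 0.2·π_1 + 0.3·π_2 + 0.2·π_3 + 0.2·π_4
π_2 = 0.5·π_1 + 0.2·π_2 + 0.3·π_3 + 0.2·π_4
π_3 = 0.1·π_1 + 0.3·π_2 + 0.2·π_3 + 0.3·π_4
Solving with the normalization constraint gives π = (0.2292, 0.2919, 0.2311, 0.2479).
So the stationary probability of state IV is 0.2292.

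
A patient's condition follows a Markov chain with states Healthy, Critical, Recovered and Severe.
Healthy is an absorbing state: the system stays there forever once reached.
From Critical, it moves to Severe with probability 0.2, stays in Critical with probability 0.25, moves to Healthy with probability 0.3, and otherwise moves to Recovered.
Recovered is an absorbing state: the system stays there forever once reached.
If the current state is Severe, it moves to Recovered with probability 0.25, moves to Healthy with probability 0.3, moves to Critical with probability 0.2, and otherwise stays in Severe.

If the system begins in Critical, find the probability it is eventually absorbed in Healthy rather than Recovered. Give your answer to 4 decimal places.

Let h(s) be the probability of absorption at Healthy starting from transient state s. Then h(Healthy) = 1 and h(Recovered) = 0. By first-step analysis:
h(Critical) = 0.3·1 + 0.25·h(Critical) + 0.25·0 + 0.2·h(Severe)
h(Severe) = 0.3·1 + 0.2·h(Critical) + 0.25·0 + 0.25·h(Severe)
Solving: h(Critical) = 0.5455, h(Severe) = 0.5455.
Starting from Critical, the probability is 0.5455.

0.5455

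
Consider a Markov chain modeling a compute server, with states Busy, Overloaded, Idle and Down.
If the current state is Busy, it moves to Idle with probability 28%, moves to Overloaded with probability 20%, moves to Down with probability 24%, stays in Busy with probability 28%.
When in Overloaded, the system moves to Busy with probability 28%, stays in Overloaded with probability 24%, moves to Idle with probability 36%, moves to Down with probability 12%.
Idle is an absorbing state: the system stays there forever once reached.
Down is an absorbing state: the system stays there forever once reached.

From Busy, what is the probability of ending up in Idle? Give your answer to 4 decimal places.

Let h(s) be the probability of absorption at Idle starting from transient state s. Then h(Idle) = 1 and h(Down) = 0. By first-step analysis:
h(Busy) = 0.28·h(Busy) + 0.2·h(Overloaded) + 0.28·1 + 0.24·0
h(Overloaded) = 0.28·h(Busy) + 0.24·h(Overloaded) + 0.36·1 + 0.12·0
Solving: h(Busy) = 0.5798, h(Overloaded) = 0.6873.
Starting from Busy, the probability is 0.5798.

0.5798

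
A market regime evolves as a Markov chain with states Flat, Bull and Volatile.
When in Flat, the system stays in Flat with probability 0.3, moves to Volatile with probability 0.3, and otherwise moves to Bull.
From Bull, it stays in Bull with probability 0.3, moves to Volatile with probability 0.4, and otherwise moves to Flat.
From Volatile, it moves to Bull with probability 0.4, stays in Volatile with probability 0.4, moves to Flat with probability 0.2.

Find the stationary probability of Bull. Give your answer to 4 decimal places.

Let the stationary distribution be π with π = πP and π_1 + π_2 + π_3 = 1.
π_1 = 0.3·π_1 + 0.3·π_2 + 0.2·π_3
π_2 = 0.4·π_1 + 0.3·π_2 + 0.4·π_3
Solving with the normalization constraint gives π = (0.2626, 0.3636, 0.3737).
So the stationary probability of Bull is 0.3636.

0.3636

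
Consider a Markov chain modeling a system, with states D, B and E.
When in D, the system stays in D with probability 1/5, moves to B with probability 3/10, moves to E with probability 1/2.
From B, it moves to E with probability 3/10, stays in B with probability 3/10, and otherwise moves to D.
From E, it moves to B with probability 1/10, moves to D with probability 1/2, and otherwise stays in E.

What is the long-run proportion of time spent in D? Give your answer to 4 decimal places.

0.3679

Let the stationary distribution be π with π = πP and π_1 + π_2 + π_3 = 1.
π_1 = 0.2·π_1 + 0.4·π_2 + 0.5·π_3
π_2 = 0.3·π_1 + 0.3·π_2 + 0.1·π_3
Solving with the normalization constraint gives π = (0.3679, 0.2170, 0.4151).
So the stationary probability of D is 0.3679.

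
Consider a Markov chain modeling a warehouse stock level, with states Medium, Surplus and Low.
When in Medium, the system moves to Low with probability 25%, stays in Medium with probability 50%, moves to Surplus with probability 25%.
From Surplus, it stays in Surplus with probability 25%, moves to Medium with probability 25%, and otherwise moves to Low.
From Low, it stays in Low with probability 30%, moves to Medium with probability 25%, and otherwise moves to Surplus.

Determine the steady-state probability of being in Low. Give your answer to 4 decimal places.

Let the stationary distribution be π with π = πP and π_1 + π_2 + π_3 = 1.
π_1 = 0.5·π_1 + 0.25·π_2 + 0.25·π_3
π_2 = 0.25·π_1 + 0.25·π_2 + 0.45·π_3
Solving with the normalization constraint gives π = (0.3333, 0.3194, 0.3472).
So the stationary probability of Low is 0.3472.

0.3472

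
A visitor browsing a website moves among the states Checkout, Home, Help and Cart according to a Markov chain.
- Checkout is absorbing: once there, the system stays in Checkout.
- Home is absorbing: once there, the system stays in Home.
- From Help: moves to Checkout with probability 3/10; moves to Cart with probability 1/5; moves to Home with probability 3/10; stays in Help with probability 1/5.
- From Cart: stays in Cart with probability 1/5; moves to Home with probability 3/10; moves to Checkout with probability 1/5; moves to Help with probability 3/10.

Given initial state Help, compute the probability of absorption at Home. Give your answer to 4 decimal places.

Let h(s) be the probability of absorption at Home starting from transient state s. Then h(Home) = 1 and h(Checkout) = 0. By first-step analysis:
h(Help) = 0.3·0 + 0.3·1 + 0.2·h(Help) + 0.2·h(Cart)
h(Cart) = 0.2·0 + 0.3·1 + 0.3·h(Help) + 0.2·h(Cart)
Solving: h(Help) = 0.5172, h(Cart) = 0.5690.
Starting from Help, the probability is 0.5172.

0.5172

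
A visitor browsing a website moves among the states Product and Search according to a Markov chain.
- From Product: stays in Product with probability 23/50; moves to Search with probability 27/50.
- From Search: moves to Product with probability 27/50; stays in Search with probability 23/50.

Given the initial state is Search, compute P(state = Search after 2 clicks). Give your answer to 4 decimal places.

0.5032

Sum over the intermediate state after 1 click:
P = P(Search→Product)·P(Product→Search) + P(Search→Search)·P(Search→Search)
  = 0.54×0.54 + 0.46×0.46
  = 0.2916 + 0.2116 = 0.5032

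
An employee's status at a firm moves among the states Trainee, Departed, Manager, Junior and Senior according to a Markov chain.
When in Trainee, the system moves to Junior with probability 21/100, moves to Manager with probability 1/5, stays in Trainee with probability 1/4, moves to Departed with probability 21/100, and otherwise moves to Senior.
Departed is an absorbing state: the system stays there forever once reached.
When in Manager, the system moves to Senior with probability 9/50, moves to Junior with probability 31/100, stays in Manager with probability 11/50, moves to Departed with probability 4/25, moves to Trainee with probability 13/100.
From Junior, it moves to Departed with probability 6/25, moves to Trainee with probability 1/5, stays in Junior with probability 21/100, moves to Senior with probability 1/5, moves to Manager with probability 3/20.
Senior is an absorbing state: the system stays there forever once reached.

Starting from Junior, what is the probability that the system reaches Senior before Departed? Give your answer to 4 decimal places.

0.4534

Let h(s) be the probability of absorption at Senior starting from transient state s. Then h(Senior) = 1 and h(Departed) = 0. By first-step analysis:
h(Trainee) = 0.25·h(Trainee) + 0.21·0 + 0.2·h(Manager) + 0.21·h(Junior) + 0.13·1
h(Manager) = 0.13·h(Trainee) + 0.16·0 + 0.22·h(Manager) + 0.31·h(Junior) + 0.18·1
h(Junior) = 0.2·h(Trainee) + 0.24·0 + 0.15·h(Manager) + 0.21·h(Junior) + 0.2·1
Solving: h(Trainee) = 0.4289, h(Manager) = 0.4824, h(Junior) = 0.4534.
Starting from Junior, the probability is 0.4534.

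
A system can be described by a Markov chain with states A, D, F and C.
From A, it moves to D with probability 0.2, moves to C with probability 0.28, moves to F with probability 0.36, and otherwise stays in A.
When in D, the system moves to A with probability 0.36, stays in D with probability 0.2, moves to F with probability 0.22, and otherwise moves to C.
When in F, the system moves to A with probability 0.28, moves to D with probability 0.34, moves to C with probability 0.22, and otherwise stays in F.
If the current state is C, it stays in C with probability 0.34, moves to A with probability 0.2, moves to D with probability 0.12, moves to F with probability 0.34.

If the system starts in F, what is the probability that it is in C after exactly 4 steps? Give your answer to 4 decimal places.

0.2667

Propagate the distribution vector 4 steps from F.
After 0 steps: (0.0000, 0.0000, 1.0000, 0.0000)
After 1 step: (0.2800, 0.3400, 0.1600, 0.2200)
After 2 steps: (0.2560, 0.2048, 0.2760, 0.2632)
After 3 steps: (0.2446, 0.2176, 0.2709, 0.2669)
After 4 steps: (0.2467, 0.2166, 0.2700, 0.2667)
P(in C after 4 steps) = 0.2667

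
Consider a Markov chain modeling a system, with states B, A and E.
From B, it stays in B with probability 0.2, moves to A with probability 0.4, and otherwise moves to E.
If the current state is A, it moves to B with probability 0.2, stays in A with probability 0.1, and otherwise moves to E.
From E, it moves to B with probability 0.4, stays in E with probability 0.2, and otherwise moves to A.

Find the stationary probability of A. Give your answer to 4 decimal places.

0.3077

Let the stationary distribution be π with π = πP and π_1 + π_2 + π_3 = 1.
π_1 = 0.2·π_1 + 0.2·π_2 + 0.4·π_3
π_2 = 0.4·π_1 + 0.1·π_2 + 0.4·π_3
Solving with the normalization constraint gives π = (0.2821, 0.3077, 0.4103).
So the stationary probability of A is 0.3077.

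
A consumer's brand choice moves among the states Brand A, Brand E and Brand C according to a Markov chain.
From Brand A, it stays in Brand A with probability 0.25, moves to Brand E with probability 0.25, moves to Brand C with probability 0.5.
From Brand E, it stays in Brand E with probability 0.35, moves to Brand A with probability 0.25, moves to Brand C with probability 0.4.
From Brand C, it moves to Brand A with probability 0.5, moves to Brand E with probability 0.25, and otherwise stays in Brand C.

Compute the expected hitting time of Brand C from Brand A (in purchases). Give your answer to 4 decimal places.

2.1176

Let t(s) be the expected number of purchases to first reach Brand C from state s, with t(Brand C) = 0. Conditioning on the first purchase:
t(Brand A) = 1 + 0.25·t(Brand A) + 0.25·t(Brand E)
t(Brand E) = 1 + 0.25·t(Brand A) + 0.35·t(Brand E)
Solving: t(Brand A) = 2.1176, t(Brand E) = 2.3529.
Expected purchases from Brand A to Brand C: 2.1176.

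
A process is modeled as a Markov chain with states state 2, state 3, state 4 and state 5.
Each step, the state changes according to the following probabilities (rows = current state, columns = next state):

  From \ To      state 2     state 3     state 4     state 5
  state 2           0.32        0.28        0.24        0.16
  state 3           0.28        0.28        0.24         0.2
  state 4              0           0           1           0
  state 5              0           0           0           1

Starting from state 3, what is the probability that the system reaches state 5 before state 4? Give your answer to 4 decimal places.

Let h(s) be the probability of absorption at state 5 starting from transient state s. Then h(state 5) = 1 and h(state 4) = 0. By first-step analysis:
h(state 2) = 0.32·h(state 2) + 0.28·h(state 3) + 0.24·0 + 0.16·1
h(state 3) = 0.28·h(state 2) + 0.28·h(state 3) + 0.24·0 + 0.2·1
Solving: h(state 2) = 0.4163, h(state 3) = 0.4397.
Starting from state 3, the probability is 0.4397.

0.4397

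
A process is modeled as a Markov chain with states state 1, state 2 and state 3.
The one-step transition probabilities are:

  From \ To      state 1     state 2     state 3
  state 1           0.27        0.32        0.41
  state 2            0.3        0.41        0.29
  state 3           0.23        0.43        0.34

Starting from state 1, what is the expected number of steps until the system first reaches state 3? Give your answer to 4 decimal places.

Let t(s) be the expected number of steps to first reach state 3 from state s, with t(state 3) = 0. Conditioning on the first step:
t(state 1) = 1 + 0.27·t(state 1) + 0.32·t(state 2)
t(state 2) = 1 + 0.3·t(state 1) + 0.41·t(state 2)
Solving: t(state 1) = 2.7189, t(state 2) = 3.0774.
Expected steps from state 1 to state 3: 2.7189.

2.7189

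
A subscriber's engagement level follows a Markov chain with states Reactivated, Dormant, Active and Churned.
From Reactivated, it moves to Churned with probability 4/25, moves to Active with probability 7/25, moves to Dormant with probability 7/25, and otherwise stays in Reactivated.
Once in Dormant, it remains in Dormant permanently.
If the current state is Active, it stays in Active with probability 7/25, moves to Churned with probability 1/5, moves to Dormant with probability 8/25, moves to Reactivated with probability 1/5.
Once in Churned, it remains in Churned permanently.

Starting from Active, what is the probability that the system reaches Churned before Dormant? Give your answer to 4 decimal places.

Let h(s) be the probability of absorption at Churned starting from transient state s. Then h(Churned) = 1 and h(Dormant) = 0. By first-step analysis:
h(Reactivated) = 0.28·h(Reactivated) + 0.28·0 + 0.28·h(Active) + 0.16·1
h(Active) = 0.2·h(Reactivated) + 0.32·0 + 0.28·h(Active) + 0.2·1
Solving: h(Reactivated) = 0.3702, h(Active) = 0.3806.
Starting from Active, the probability is 0.3806.

0.3806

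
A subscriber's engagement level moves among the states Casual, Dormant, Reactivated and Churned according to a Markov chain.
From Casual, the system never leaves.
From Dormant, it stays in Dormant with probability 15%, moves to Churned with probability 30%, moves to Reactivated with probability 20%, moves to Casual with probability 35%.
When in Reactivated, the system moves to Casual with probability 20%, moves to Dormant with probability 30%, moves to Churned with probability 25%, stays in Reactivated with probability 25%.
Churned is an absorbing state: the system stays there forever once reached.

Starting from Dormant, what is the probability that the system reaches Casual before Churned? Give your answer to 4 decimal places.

Let h(s) be the probability of absorption at Casual starting from transient state s. Then h(Casual) = 1 and h(Churned) = 0. By first-step analysis:
h(Dormant) = 0.35·1 + 0.15·h(Dormant) + 0.2·h(Reactivated) + 0.3·0
h(Reactivated) = 0.2·1 + 0.3·h(Dormant) + 0.25·h(Reactivated) + 0.25·0
Solving: h(Dormant) = 0.5238, h(Reactivated) = 0.4762.
Starting from Dormant, the probability is 0.5238.

0.5238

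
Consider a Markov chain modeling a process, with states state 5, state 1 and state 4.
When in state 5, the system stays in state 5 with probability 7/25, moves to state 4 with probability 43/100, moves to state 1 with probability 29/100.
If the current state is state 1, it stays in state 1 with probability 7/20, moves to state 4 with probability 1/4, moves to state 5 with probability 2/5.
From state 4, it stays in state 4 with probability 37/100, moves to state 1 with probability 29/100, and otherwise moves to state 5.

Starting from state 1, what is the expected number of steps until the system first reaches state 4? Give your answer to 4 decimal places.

Let t(s) be the expected number of steps to first reach state 4 from state s, with t(state 4) = 0. Conditioning on the first step:
t(state 5) = 1 + 0.28·t(state 5) + 0.29·t(state 1)
t(state 1) = 1 + 0.4·t(state 5) + 0.35·t(state 1)
Solving: t(state 5) = 2.6705, t(state 1) = 3.1818.
Expected steps from state 1 to state 4: 3.1818.

3.1818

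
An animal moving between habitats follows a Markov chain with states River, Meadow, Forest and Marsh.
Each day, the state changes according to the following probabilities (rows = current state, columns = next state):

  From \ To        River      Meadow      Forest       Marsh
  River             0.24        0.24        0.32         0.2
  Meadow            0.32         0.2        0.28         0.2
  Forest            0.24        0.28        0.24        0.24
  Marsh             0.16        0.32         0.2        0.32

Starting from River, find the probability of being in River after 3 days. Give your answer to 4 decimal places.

Propagate the distribution vector 3 days from River.
After 0 days: (1.0000, 0.0000, 0.0000, 0.0000)
After 1 day: (0.2400, 0.2400, 0.3200, 0.2000)
After 2 days: (0.2432, 0.2592, 0.2608, 0.2368)
After 3 days: (0.2418, 0.2590, 0.2604, 0.2388)
P(in River after 3 days) = 0.2418

0.2418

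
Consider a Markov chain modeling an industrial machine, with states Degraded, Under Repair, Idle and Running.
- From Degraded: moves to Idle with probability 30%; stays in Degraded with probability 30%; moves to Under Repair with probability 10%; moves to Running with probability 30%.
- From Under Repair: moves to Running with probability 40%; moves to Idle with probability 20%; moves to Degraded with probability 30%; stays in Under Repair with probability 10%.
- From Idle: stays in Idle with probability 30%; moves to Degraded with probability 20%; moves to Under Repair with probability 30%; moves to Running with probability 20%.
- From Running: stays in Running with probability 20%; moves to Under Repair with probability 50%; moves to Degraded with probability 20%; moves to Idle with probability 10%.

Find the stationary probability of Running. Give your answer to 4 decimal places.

0.2759

Let the stationary distribution be π with π = πP and π_1 + π_2 + π_3 + π_4 = 1.
π_1 = 0.3·π_1 + 0.3·π_2 + 0.2·π_3 + 0.2·π_4
π_2 = 0.1·π_1 + 0.1·π_2 + 0.3·π_3 + 0.5·π_4
π_3 = 0.3·π_1 + 0.2·π_2 + 0.3·π_3 + 0.1·π_4
Solving with the normalization constraint gives π = (0.2505, 0.2542, 0.2194, 0.2759).
So the stationary probability of Running is 0.2759.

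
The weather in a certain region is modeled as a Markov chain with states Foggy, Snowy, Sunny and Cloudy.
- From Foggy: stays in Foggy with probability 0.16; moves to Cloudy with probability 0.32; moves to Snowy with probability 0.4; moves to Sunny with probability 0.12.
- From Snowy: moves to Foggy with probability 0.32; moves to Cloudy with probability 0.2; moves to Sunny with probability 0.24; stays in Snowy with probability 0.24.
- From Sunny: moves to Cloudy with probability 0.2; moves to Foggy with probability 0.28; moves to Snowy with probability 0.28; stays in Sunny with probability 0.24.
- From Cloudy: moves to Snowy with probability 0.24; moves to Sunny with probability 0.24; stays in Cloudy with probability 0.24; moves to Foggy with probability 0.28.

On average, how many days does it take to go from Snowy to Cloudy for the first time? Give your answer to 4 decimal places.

4.3058

Let t(s) be the expected number of days to first reach Cloudy from state s, with t(Cloudy) = 0. Conditioning on the first day:
t(Foggy) = 1 + 0.16·t(Foggy) + 0.4·t(Snowy) + 0.12·t(Sunny)
t(Snowy) = 1 + 0.32·t(Foggy) + 0.24·t(Snowy) + 0.24·t(Sunny)
t(Sunny) = 1 + 0.28·t(Foggy) + 0.28·t(Snowy) + 0.24·t(Sunny)
Solving: t(Foggy) = 3.8585, t(Snowy) = 4.3058, t(Sunny) = 4.3237.
Expected days from Snowy to Cloudy: 4.3058.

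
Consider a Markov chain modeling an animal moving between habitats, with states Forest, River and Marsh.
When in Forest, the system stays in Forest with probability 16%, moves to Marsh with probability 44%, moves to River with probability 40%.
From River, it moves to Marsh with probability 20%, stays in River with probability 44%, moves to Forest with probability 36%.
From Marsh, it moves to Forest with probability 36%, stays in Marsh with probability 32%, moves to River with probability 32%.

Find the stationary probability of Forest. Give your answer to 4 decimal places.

0.3000

Let the stationary distribution be π with π = πP and π_1 + π_2 + π_3 = 1.
π_1 = 0.16·π_1 + 0.36·π_2 + 0.36·π_3
π_2 = 0.4·π_1 + 0.44·π_2 + 0.32·π_3
Solving with the normalization constraint gives π = (0.3000, 0.3909, 0.3091).
So the stationary probability of Forest is 0.3000.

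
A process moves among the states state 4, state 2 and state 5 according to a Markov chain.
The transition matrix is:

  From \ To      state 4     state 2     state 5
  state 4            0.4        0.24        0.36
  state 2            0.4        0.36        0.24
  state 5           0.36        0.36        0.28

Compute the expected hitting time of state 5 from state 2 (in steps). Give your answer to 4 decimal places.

3.4722

Let t(s) be the expected number of steps to first reach state 5 from state s, with t(state 5) = 0. Conditioning on the first step:
t(state 4) = 1 + 0.4·t(state 4) + 0.24·t(state 2)
t(state 2) = 1 + 0.4·t(state 4) + 0.36·t(state 2)
Solving: t(state 4) = 3.0556, t(state 2) = 3.4722.
Expected steps from state 2 to state 5: 3.4722.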